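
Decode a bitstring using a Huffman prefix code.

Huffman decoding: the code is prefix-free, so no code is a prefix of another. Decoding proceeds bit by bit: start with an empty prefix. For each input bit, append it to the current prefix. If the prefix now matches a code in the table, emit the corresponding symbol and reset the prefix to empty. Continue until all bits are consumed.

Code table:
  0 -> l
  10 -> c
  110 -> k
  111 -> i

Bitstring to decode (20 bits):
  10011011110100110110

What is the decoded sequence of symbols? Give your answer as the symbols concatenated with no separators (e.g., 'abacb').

Bit 0: prefix='1' (no match yet)
Bit 1: prefix='10' -> emit 'c', reset
Bit 2: prefix='0' -> emit 'l', reset
Bit 3: prefix='1' (no match yet)
Bit 4: prefix='11' (no match yet)
Bit 5: prefix='110' -> emit 'k', reset
Bit 6: prefix='1' (no match yet)
Bit 7: prefix='11' (no match yet)
Bit 8: prefix='111' -> emit 'i', reset
Bit 9: prefix='1' (no match yet)
Bit 10: prefix='10' -> emit 'c', reset
Bit 11: prefix='1' (no match yet)
Bit 12: prefix='10' -> emit 'c', reset
Bit 13: prefix='0' -> emit 'l', reset
Bit 14: prefix='1' (no match yet)
Bit 15: prefix='11' (no match yet)
Bit 16: prefix='110' -> emit 'k', reset
Bit 17: prefix='1' (no match yet)
Bit 18: prefix='11' (no match yet)
Bit 19: prefix='110' -> emit 'k', reset

Answer: clkicclkk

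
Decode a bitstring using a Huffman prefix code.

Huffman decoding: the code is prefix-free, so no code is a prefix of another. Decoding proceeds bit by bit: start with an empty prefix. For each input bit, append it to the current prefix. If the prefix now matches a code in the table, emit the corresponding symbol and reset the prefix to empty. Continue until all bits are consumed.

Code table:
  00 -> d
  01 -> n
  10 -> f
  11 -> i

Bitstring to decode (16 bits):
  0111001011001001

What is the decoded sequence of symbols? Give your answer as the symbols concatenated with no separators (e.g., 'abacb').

Bit 0: prefix='0' (no match yet)
Bit 1: prefix='01' -> emit 'n', reset
Bit 2: prefix='1' (no match yet)
Bit 3: prefix='11' -> emit 'i', reset
Bit 4: prefix='0' (no match yet)
Bit 5: prefix='00' -> emit 'd', reset
Bit 6: prefix='1' (no match yet)
Bit 7: prefix='10' -> emit 'f', reset
Bit 8: prefix='1' (no match yet)
Bit 9: prefix='11' -> emit 'i', reset
Bit 10: prefix='0' (no match yet)
Bit 11: prefix='00' -> emit 'd', reset
Bit 12: prefix='1' (no match yet)
Bit 13: prefix='10' -> emit 'f', reset
Bit 14: prefix='0' (no match yet)
Bit 15: prefix='01' -> emit 'n', reset

Answer: nidfidfn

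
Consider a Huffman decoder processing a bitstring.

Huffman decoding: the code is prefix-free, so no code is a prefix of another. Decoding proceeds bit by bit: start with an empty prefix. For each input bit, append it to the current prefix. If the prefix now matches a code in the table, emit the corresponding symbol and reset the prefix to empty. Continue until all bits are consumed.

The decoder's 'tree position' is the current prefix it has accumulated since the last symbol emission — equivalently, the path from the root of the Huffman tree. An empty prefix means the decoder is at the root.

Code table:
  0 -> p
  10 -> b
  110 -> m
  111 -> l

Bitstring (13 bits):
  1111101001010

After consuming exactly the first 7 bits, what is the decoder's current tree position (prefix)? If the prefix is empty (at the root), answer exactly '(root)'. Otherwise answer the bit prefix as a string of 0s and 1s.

Answer: 1

Derivation:
Bit 0: prefix='1' (no match yet)
Bit 1: prefix='11' (no match yet)
Bit 2: prefix='111' -> emit 'l', reset
Bit 3: prefix='1' (no match yet)
Bit 4: prefix='11' (no match yet)
Bit 5: prefix='110' -> emit 'm', reset
Bit 6: prefix='1' (no match yet)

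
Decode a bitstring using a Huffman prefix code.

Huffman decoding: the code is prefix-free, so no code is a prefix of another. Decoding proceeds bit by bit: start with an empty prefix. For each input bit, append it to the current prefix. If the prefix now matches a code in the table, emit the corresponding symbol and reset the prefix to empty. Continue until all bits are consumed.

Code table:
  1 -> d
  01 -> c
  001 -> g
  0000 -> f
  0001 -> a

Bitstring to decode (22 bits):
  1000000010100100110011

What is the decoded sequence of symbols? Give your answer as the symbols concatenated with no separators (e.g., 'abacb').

Answer: dfacggdgd

Derivation:
Bit 0: prefix='1' -> emit 'd', reset
Bit 1: prefix='0' (no match yet)
Bit 2: prefix='00' (no match yet)
Bit 3: prefix='000' (no match yet)
Bit 4: prefix='0000' -> emit 'f', reset
Bit 5: prefix='0' (no match yet)
Bit 6: prefix='00' (no match yet)
Bit 7: prefix='000' (no match yet)
Bit 8: prefix='0001' -> emit 'a', reset
Bit 9: prefix='0' (no match yet)
Bit 10: prefix='01' -> emit 'c', reset
Bit 11: prefix='0' (no match yet)
Bit 12: prefix='00' (no match yet)
Bit 13: prefix='001' -> emit 'g', reset
Bit 14: prefix='0' (no match yet)
Bit 15: prefix='00' (no match yet)
Bit 16: prefix='001' -> emit 'g', reset
Bit 17: prefix='1' -> emit 'd', reset
Bit 18: prefix='0' (no match yet)
Bit 19: prefix='00' (no match yet)
Bit 20: prefix='001' -> emit 'g', reset
Bit 21: prefix='1' -> emit 'd', reset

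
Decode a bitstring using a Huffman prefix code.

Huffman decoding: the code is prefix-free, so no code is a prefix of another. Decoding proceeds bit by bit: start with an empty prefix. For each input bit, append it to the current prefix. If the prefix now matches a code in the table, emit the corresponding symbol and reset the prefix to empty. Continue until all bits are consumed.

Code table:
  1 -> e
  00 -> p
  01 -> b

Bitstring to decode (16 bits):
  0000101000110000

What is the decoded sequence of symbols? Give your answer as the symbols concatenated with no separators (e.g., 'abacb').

Bit 0: prefix='0' (no match yet)
Bit 1: prefix='00' -> emit 'p', reset
Bit 2: prefix='0' (no match yet)
Bit 3: prefix='00' -> emit 'p', reset
Bit 4: prefix='1' -> emit 'e', reset
Bit 5: prefix='0' (no match yet)
Bit 6: prefix='01' -> emit 'b', reset
Bit 7: prefix='0' (no match yet)
Bit 8: prefix='00' -> emit 'p', reset
Bit 9: prefix='0' (no match yet)
Bit 10: prefix='01' -> emit 'b', reset
Bit 11: prefix='1' -> emit 'e', reset
Bit 12: prefix='0' (no match yet)
Bit 13: prefix='00' -> emit 'p', reset
Bit 14: prefix='0' (no match yet)
Bit 15: prefix='00' -> emit 'p', reset

Answer: ppebpbepp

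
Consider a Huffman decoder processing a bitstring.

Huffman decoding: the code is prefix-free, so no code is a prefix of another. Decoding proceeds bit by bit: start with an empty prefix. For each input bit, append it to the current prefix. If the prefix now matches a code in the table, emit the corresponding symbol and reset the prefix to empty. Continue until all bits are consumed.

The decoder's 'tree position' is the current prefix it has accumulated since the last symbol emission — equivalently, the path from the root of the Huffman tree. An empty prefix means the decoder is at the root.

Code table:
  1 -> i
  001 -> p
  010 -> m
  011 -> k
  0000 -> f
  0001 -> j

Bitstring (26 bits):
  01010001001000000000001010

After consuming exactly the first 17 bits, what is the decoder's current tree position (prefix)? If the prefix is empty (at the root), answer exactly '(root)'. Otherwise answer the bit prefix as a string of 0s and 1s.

Answer: 00

Derivation:
Bit 0: prefix='0' (no match yet)
Bit 1: prefix='01' (no match yet)
Bit 2: prefix='010' -> emit 'm', reset
Bit 3: prefix='1' -> emit 'i', reset
Bit 4: prefix='0' (no match yet)
Bit 5: prefix='00' (no match yet)
Bit 6: prefix='000' (no match yet)
Bit 7: prefix='0001' -> emit 'j', reset
Bit 8: prefix='0' (no match yet)
Bit 9: prefix='00' (no match yet)
Bit 10: prefix='001' -> emit 'p', reset
Bit 11: prefix='0' (no match yet)
Bit 12: prefix='00' (no match yet)
Bit 13: prefix='000' (no match yet)
Bit 14: prefix='0000' -> emit 'f', reset
Bit 15: prefix='0' (no match yet)
Bit 16: prefix='00' (no match yet)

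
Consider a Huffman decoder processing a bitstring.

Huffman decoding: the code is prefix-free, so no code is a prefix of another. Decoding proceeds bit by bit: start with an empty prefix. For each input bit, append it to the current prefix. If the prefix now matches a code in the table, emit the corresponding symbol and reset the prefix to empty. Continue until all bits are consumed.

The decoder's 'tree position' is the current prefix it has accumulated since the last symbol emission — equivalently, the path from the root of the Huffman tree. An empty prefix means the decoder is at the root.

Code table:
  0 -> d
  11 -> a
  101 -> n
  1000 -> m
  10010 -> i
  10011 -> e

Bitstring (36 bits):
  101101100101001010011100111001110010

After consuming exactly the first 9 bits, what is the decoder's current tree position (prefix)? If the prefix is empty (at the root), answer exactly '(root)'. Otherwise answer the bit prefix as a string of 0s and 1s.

Answer: 100

Derivation:
Bit 0: prefix='1' (no match yet)
Bit 1: prefix='10' (no match yet)
Bit 2: prefix='101' -> emit 'n', reset
Bit 3: prefix='1' (no match yet)
Bit 4: prefix='10' (no match yet)
Bit 5: prefix='101' -> emit 'n', reset
Bit 6: prefix='1' (no match yet)
Bit 7: prefix='10' (no match yet)
Bit 8: prefix='100' (no match yet)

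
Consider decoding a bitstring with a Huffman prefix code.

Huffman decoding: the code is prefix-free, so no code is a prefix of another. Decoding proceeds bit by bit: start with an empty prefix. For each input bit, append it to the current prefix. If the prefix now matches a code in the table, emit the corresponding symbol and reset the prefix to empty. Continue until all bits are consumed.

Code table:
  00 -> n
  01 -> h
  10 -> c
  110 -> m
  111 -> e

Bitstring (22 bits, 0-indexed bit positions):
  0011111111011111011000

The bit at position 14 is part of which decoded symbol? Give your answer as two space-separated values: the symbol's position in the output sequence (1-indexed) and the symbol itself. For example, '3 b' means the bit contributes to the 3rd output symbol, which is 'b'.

Bit 0: prefix='0' (no match yet)
Bit 1: prefix='00' -> emit 'n', reset
Bit 2: prefix='1' (no match yet)
Bit 3: prefix='11' (no match yet)
Bit 4: prefix='111' -> emit 'e', reset
Bit 5: prefix='1' (no match yet)
Bit 6: prefix='11' (no match yet)
Bit 7: prefix='111' -> emit 'e', reset
Bit 8: prefix='1' (no match yet)
Bit 9: prefix='11' (no match yet)
Bit 10: prefix='110' -> emit 'm', reset
Bit 11: prefix='1' (no match yet)
Bit 12: prefix='11' (no match yet)
Bit 13: prefix='111' -> emit 'e', reset
Bit 14: prefix='1' (no match yet)
Bit 15: prefix='11' (no match yet)
Bit 16: prefix='110' -> emit 'm', reset
Bit 17: prefix='1' (no match yet)
Bit 18: prefix='11' (no match yet)

Answer: 6 m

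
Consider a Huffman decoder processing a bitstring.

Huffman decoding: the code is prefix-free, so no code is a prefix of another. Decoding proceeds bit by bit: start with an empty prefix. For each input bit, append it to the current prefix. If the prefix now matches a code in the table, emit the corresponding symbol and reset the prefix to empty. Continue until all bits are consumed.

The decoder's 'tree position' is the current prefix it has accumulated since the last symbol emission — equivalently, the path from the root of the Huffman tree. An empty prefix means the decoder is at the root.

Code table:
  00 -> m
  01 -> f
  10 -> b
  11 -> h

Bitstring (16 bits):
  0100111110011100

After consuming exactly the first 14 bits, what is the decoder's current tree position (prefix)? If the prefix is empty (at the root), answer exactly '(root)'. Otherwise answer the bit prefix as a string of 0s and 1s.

Answer: (root)

Derivation:
Bit 0: prefix='0' (no match yet)
Bit 1: prefix='01' -> emit 'f', reset
Bit 2: prefix='0' (no match yet)
Bit 3: prefix='00' -> emit 'm', reset
Bit 4: prefix='1' (no match yet)
Bit 5: prefix='11' -> emit 'h', reset
Bit 6: prefix='1' (no match yet)
Bit 7: prefix='11' -> emit 'h', reset
Bit 8: prefix='1' (no match yet)
Bit 9: prefix='10' -> emit 'b', reset
Bit 10: prefix='0' (no match yet)
Bit 11: prefix='01' -> emit 'f', reset
Bit 12: prefix='1' (no match yet)
Bit 13: prefix='11' -> emit 'h', reset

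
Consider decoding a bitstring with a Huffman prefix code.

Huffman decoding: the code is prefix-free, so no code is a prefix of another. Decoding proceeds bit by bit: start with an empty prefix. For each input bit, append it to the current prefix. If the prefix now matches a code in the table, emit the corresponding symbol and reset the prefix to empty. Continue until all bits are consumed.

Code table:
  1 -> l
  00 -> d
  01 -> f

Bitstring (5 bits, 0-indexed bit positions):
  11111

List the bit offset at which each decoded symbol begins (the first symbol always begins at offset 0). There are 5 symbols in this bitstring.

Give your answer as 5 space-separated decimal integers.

Bit 0: prefix='1' -> emit 'l', reset
Bit 1: prefix='1' -> emit 'l', reset
Bit 2: prefix='1' -> emit 'l', reset
Bit 3: prefix='1' -> emit 'l', reset
Bit 4: prefix='1' -> emit 'l', reset

Answer: 0 1 2 3 4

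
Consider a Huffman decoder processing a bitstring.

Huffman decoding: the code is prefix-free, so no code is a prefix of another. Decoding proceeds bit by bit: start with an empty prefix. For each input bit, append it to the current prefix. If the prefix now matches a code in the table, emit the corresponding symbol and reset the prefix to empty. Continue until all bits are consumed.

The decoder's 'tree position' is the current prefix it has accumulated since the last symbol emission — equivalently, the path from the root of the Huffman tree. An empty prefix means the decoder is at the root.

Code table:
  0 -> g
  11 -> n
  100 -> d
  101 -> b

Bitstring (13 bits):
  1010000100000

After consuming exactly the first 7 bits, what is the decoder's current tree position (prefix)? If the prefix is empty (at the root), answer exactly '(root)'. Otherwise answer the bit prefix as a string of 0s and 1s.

Bit 0: prefix='1' (no match yet)
Bit 1: prefix='10' (no match yet)
Bit 2: prefix='101' -> emit 'b', reset
Bit 3: prefix='0' -> emit 'g', reset
Bit 4: prefix='0' -> emit 'g', reset
Bit 5: prefix='0' -> emit 'g', reset
Bit 6: prefix='0' -> emit 'g', reset

Answer: (root)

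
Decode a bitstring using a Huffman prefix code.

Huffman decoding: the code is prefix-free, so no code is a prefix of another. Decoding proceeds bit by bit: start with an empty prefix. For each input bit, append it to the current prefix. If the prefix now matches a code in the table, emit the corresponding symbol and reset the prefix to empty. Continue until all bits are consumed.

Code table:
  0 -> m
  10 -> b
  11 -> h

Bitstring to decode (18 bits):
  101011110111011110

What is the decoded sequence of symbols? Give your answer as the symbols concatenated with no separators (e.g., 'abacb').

Bit 0: prefix='1' (no match yet)
Bit 1: prefix='10' -> emit 'b', reset
Bit 2: prefix='1' (no match yet)
Bit 3: prefix='10' -> emit 'b', reset
Bit 4: prefix='1' (no match yet)
Bit 5: prefix='11' -> emit 'h', reset
Bit 6: prefix='1' (no match yet)
Bit 7: prefix='11' -> emit 'h', reset
Bit 8: prefix='0' -> emit 'm', reset
Bit 9: prefix='1' (no match yet)
Bit 10: prefix='11' -> emit 'h', reset
Bit 11: prefix='1' (no match yet)
Bit 12: prefix='10' -> emit 'b', reset
Bit 13: prefix='1' (no match yet)
Bit 14: prefix='11' -> emit 'h', reset
Bit 15: prefix='1' (no match yet)
Bit 16: prefix='11' -> emit 'h', reset
Bit 17: prefix='0' -> emit 'm', reset

Answer: bbhhmhbhhm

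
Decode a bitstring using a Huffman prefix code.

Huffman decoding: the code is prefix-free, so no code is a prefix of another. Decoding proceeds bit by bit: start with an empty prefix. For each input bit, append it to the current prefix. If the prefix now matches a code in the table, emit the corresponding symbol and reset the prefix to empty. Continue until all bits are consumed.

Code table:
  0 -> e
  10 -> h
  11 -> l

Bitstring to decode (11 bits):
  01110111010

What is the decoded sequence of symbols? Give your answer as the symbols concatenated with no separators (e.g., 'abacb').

Answer: elhlhh

Derivation:
Bit 0: prefix='0' -> emit 'e', reset
Bit 1: prefix='1' (no match yet)
Bit 2: prefix='11' -> emit 'l', reset
Bit 3: prefix='1' (no match yet)
Bit 4: prefix='10' -> emit 'h', reset
Bit 5: prefix='1' (no match yet)
Bit 6: prefix='11' -> emit 'l', reset
Bit 7: prefix='1' (no match yet)
Bit 8: prefix='10' -> emit 'h', reset
Bit 9: prefix='1' (no match yet)
Bit 10: prefix='10' -> emit 'h', reset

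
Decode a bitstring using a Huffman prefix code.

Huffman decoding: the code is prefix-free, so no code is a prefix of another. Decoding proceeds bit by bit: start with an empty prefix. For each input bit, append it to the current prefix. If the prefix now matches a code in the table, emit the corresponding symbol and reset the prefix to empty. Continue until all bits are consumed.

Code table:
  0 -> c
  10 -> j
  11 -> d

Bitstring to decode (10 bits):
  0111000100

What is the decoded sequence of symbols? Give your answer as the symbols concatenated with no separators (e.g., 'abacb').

Answer: cdjccjc

Derivation:
Bit 0: prefix='0' -> emit 'c', reset
Bit 1: prefix='1' (no match yet)
Bit 2: prefix='11' -> emit 'd', reset
Bit 3: prefix='1' (no match yet)
Bit 4: prefix='10' -> emit 'j', reset
Bit 5: prefix='0' -> emit 'c', reset
Bit 6: prefix='0' -> emit 'c', reset
Bit 7: prefix='1' (no match yet)
Bit 8: prefix='10' -> emit 'j', reset
Bit 9: prefix='0' -> emit 'c', reset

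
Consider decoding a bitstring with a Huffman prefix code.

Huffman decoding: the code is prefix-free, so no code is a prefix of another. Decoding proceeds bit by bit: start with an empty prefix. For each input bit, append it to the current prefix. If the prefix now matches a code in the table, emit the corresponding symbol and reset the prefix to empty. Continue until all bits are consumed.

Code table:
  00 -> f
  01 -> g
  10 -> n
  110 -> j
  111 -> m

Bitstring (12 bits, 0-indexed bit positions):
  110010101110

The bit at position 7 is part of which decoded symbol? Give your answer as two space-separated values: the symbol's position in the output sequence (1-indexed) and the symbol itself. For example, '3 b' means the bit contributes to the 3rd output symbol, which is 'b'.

Answer: 4 g

Derivation:
Bit 0: prefix='1' (no match yet)
Bit 1: prefix='11' (no match yet)
Bit 2: prefix='110' -> emit 'j', reset
Bit 3: prefix='0' (no match yet)
Bit 4: prefix='01' -> emit 'g', reset
Bit 5: prefix='0' (no match yet)
Bit 6: prefix='01' -> emit 'g', reset
Bit 7: prefix='0' (no match yet)
Bit 8: prefix='01' -> emit 'g', reset
Bit 9: prefix='1' (no match yet)
Bit 10: prefix='11' (no match yet)
Bit 11: prefix='110' -> emit 'j', reset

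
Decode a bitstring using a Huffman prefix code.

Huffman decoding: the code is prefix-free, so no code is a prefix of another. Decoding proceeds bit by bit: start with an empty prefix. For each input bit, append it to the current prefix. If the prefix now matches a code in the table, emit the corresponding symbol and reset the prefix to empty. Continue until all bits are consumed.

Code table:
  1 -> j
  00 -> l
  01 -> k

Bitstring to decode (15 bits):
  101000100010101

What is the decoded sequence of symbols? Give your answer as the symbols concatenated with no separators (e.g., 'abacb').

Bit 0: prefix='1' -> emit 'j', reset
Bit 1: prefix='0' (no match yet)
Bit 2: prefix='01' -> emit 'k', reset
Bit 3: prefix='0' (no match yet)
Bit 4: prefix='00' -> emit 'l', reset
Bit 5: prefix='0' (no match yet)
Bit 6: prefix='01' -> emit 'k', reset
Bit 7: prefix='0' (no match yet)
Bit 8: prefix='00' -> emit 'l', reset
Bit 9: prefix='0' (no match yet)
Bit 10: prefix='01' -> emit 'k', reset
Bit 11: prefix='0' (no match yet)
Bit 12: prefix='01' -> emit 'k', reset
Bit 13: prefix='0' (no match yet)
Bit 14: prefix='01' -> emit 'k', reset

Answer: jklklkkk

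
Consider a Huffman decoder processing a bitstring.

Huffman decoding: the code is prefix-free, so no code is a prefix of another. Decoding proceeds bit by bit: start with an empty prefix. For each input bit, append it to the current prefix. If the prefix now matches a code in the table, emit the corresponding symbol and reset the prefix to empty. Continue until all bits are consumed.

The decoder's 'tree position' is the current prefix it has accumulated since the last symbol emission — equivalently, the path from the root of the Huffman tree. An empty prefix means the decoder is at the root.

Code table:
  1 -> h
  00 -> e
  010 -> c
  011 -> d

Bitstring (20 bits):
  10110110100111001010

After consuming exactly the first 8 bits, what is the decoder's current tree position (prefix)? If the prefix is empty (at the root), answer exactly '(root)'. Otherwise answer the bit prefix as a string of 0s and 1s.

Bit 0: prefix='1' -> emit 'h', reset
Bit 1: prefix='0' (no match yet)
Bit 2: prefix='01' (no match yet)
Bit 3: prefix='011' -> emit 'd', reset
Bit 4: prefix='0' (no match yet)
Bit 5: prefix='01' (no match yet)
Bit 6: prefix='011' -> emit 'd', reset
Bit 7: prefix='0' (no match yet)

Answer: 0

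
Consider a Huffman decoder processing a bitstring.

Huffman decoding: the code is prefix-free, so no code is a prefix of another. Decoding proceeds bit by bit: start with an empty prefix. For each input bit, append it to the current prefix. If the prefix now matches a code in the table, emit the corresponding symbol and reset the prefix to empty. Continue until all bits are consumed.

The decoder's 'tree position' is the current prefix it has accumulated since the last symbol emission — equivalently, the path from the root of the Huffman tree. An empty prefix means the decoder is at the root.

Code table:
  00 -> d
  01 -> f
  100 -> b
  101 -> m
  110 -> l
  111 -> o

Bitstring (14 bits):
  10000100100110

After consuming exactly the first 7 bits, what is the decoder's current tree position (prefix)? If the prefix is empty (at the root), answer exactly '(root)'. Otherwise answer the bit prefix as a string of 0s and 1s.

Answer: 10

Derivation:
Bit 0: prefix='1' (no match yet)
Bit 1: prefix='10' (no match yet)
Bit 2: prefix='100' -> emit 'b', reset
Bit 3: prefix='0' (no match yet)
Bit 4: prefix='00' -> emit 'd', reset
Bit 5: prefix='1' (no match yet)
Bit 6: prefix='10' (no match yet)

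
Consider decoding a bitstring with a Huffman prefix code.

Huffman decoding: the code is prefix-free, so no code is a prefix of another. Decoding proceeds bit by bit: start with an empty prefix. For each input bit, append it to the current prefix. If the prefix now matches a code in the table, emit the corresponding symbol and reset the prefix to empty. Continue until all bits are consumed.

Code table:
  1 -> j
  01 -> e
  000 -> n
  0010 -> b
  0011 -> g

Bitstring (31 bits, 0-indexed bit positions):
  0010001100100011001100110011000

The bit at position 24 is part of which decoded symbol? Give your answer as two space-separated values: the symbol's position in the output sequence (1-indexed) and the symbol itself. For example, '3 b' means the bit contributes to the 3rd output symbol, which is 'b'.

Bit 0: prefix='0' (no match yet)
Bit 1: prefix='00' (no match yet)
Bit 2: prefix='001' (no match yet)
Bit 3: prefix='0010' -> emit 'b', reset
Bit 4: prefix='0' (no match yet)
Bit 5: prefix='00' (no match yet)
Bit 6: prefix='001' (no match yet)
Bit 7: prefix='0011' -> emit 'g', reset
Bit 8: prefix='0' (no match yet)
Bit 9: prefix='00' (no match yet)
Bit 10: prefix='001' (no match yet)
Bit 11: prefix='0010' -> emit 'b', reset
Bit 12: prefix='0' (no match yet)
Bit 13: prefix='00' (no match yet)
Bit 14: prefix='001' (no match yet)
Bit 15: prefix='0011' -> emit 'g', reset
Bit 16: prefix='0' (no match yet)
Bit 17: prefix='00' (no match yet)
Bit 18: prefix='001' (no match yet)
Bit 19: prefix='0011' -> emit 'g', reset
Bit 20: prefix='0' (no match yet)
Bit 21: prefix='00' (no match yet)
Bit 22: prefix='001' (no match yet)
Bit 23: prefix='0011' -> emit 'g', reset
Bit 24: prefix='0' (no match yet)
Bit 25: prefix='00' (no match yet)
Bit 26: prefix='001' (no match yet)
Bit 27: prefix='0011' -> emit 'g', reset
Bit 28: prefix='0' (no match yet)

Answer: 7 g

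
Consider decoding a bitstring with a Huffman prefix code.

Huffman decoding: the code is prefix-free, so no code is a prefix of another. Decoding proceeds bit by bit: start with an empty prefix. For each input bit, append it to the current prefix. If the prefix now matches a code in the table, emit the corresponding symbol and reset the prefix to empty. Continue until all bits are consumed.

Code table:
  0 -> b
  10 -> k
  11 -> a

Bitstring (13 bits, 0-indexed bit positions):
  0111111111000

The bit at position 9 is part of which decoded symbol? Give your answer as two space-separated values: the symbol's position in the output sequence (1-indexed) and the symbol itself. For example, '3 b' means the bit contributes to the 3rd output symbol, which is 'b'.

Bit 0: prefix='0' -> emit 'b', reset
Bit 1: prefix='1' (no match yet)
Bit 2: prefix='11' -> emit 'a', reset
Bit 3: prefix='1' (no match yet)
Bit 4: prefix='11' -> emit 'a', reset
Bit 5: prefix='1' (no match yet)
Bit 6: prefix='11' -> emit 'a', reset
Bit 7: prefix='1' (no match yet)
Bit 8: prefix='11' -> emit 'a', reset
Bit 9: prefix='1' (no match yet)
Bit 10: prefix='10' -> emit 'k', reset
Bit 11: prefix='0' -> emit 'b', reset
Bit 12: prefix='0' -> emit 'b', reset

Answer: 6 k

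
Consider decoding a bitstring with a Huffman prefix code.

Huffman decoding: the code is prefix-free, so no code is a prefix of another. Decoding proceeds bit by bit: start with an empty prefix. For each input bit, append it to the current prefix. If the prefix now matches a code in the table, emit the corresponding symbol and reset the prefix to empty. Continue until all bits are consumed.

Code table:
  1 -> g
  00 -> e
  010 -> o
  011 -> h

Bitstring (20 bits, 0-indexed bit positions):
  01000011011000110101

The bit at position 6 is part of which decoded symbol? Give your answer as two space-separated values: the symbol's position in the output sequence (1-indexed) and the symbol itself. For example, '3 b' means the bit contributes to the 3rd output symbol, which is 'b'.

Bit 0: prefix='0' (no match yet)
Bit 1: prefix='01' (no match yet)
Bit 2: prefix='010' -> emit 'o', reset
Bit 3: prefix='0' (no match yet)
Bit 4: prefix='00' -> emit 'e', reset
Bit 5: prefix='0' (no match yet)
Bit 6: prefix='01' (no match yet)
Bit 7: prefix='011' -> emit 'h', reset
Bit 8: prefix='0' (no match yet)
Bit 9: prefix='01' (no match yet)
Bit 10: prefix='011' -> emit 'h', reset

Answer: 3 h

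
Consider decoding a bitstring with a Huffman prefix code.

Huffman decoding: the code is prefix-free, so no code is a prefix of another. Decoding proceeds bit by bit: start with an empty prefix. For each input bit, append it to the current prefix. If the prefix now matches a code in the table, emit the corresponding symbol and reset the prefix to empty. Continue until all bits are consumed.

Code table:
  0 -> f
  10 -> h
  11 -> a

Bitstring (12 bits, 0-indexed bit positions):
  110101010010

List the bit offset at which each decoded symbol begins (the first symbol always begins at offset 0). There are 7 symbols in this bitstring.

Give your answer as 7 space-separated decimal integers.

Bit 0: prefix='1' (no match yet)
Bit 1: prefix='11' -> emit 'a', reset
Bit 2: prefix='0' -> emit 'f', reset
Bit 3: prefix='1' (no match yet)
Bit 4: prefix='10' -> emit 'h', reset
Bit 5: prefix='1' (no match yet)
Bit 6: prefix='10' -> emit 'h', reset
Bit 7: prefix='1' (no match yet)
Bit 8: prefix='10' -> emit 'h', reset
Bit 9: prefix='0' -> emit 'f', reset
Bit 10: prefix='1' (no match yet)
Bit 11: prefix='10' -> emit 'h', reset

Answer: 0 2 3 5 7 9 10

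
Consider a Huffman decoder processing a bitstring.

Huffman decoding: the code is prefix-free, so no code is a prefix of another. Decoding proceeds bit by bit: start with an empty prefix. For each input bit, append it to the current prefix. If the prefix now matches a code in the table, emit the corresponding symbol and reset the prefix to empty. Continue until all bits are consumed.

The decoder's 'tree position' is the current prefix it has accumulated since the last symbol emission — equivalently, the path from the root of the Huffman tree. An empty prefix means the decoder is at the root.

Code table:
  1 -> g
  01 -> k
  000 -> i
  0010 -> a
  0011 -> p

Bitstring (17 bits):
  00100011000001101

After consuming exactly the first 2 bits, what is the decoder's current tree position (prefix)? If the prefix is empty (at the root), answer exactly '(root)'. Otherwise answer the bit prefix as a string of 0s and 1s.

Bit 0: prefix='0' (no match yet)
Bit 1: prefix='00' (no match yet)

Answer: 00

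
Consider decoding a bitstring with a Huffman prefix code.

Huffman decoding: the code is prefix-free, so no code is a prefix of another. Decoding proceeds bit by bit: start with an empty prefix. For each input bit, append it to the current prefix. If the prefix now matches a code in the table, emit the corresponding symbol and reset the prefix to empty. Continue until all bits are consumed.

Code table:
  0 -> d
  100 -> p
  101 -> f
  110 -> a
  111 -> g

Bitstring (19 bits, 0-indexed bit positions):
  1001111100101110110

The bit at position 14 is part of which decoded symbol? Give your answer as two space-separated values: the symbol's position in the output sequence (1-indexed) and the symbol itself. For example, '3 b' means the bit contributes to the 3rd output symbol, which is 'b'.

Bit 0: prefix='1' (no match yet)
Bit 1: prefix='10' (no match yet)
Bit 2: prefix='100' -> emit 'p', reset
Bit 3: prefix='1' (no match yet)
Bit 4: prefix='11' (no match yet)
Bit 5: prefix='111' -> emit 'g', reset
Bit 6: prefix='1' (no match yet)
Bit 7: prefix='11' (no match yet)
Bit 8: prefix='110' -> emit 'a', reset
Bit 9: prefix='0' -> emit 'd', reset
Bit 10: prefix='1' (no match yet)
Bit 11: prefix='10' (no match yet)
Bit 12: prefix='101' -> emit 'f', reset
Bit 13: prefix='1' (no match yet)
Bit 14: prefix='11' (no match yet)
Bit 15: prefix='110' -> emit 'a', reset
Bit 16: prefix='1' (no match yet)
Bit 17: prefix='11' (no match yet)
Bit 18: prefix='110' -> emit 'a', reset

Answer: 6 a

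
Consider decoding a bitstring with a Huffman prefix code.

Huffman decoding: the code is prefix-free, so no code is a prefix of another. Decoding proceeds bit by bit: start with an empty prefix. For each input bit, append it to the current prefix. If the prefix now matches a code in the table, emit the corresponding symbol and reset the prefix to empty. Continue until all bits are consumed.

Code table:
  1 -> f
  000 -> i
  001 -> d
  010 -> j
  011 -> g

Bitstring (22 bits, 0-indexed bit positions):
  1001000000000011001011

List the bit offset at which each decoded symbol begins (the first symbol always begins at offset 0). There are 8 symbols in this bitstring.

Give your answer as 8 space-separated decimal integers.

Bit 0: prefix='1' -> emit 'f', reset
Bit 1: prefix='0' (no match yet)
Bit 2: prefix='00' (no match yet)
Bit 3: prefix='001' -> emit 'd', reset
Bit 4: prefix='0' (no match yet)
Bit 5: prefix='00' (no match yet)
Bit 6: prefix='000' -> emit 'i', reset
Bit 7: prefix='0' (no match yet)
Bit 8: prefix='00' (no match yet)
Bit 9: prefix='000' -> emit 'i', reset
Bit 10: prefix='0' (no match yet)
Bit 11: prefix='00' (no match yet)
Bit 12: prefix='000' -> emit 'i', reset
Bit 13: prefix='0' (no match yet)
Bit 14: prefix='01' (no match yet)
Bit 15: prefix='011' -> emit 'g', reset
Bit 16: prefix='0' (no match yet)
Bit 17: prefix='00' (no match yet)
Bit 18: prefix='001' -> emit 'd', reset
Bit 19: prefix='0' (no match yet)
Bit 20: prefix='01' (no match yet)
Bit 21: prefix='011' -> emit 'g', reset

Answer: 0 1 4 7 10 13 16 19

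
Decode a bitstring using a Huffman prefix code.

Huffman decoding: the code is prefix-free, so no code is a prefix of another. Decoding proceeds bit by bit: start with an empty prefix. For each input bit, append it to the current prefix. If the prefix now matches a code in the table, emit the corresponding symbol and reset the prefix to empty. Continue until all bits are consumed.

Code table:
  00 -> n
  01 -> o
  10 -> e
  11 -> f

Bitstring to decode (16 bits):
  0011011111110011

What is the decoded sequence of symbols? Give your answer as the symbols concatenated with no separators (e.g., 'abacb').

Bit 0: prefix='0' (no match yet)
Bit 1: prefix='00' -> emit 'n', reset
Bit 2: prefix='1' (no match yet)
Bit 3: prefix='11' -> emit 'f', reset
Bit 4: prefix='0' (no match yet)
Bit 5: prefix='01' -> emit 'o', reset
Bit 6: prefix='1' (no match yet)
Bit 7: prefix='11' -> emit 'f', reset
Bit 8: prefix='1' (no match yet)
Bit 9: prefix='11' -> emit 'f', reset
Bit 10: prefix='1' (no match yet)
Bit 11: prefix='11' -> emit 'f', reset
Bit 12: prefix='0' (no match yet)
Bit 13: prefix='00' -> emit 'n', reset
Bit 14: prefix='1' (no match yet)
Bit 15: prefix='11' -> emit 'f', reset

Answer: nfofffnf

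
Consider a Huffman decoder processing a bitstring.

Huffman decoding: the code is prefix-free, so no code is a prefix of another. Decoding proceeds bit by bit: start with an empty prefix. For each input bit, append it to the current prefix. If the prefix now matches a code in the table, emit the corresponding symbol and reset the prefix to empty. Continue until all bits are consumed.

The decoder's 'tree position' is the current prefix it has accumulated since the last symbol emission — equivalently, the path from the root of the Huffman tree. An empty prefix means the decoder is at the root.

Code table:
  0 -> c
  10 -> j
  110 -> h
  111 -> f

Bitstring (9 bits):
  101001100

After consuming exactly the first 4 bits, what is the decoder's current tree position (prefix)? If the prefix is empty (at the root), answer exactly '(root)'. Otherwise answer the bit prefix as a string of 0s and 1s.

Bit 0: prefix='1' (no match yet)
Bit 1: prefix='10' -> emit 'j', reset
Bit 2: prefix='1' (no match yet)
Bit 3: prefix='10' -> emit 'j', reset

Answer: (root)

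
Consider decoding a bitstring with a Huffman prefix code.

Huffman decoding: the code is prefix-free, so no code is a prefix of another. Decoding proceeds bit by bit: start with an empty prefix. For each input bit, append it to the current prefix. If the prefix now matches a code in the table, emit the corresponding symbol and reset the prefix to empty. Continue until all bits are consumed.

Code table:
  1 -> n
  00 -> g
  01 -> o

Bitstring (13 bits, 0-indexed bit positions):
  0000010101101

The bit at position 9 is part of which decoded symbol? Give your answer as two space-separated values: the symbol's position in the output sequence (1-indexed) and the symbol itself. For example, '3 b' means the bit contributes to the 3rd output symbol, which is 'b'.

Answer: 5 o

Derivation:
Bit 0: prefix='0' (no match yet)
Bit 1: prefix='00' -> emit 'g', reset
Bit 2: prefix='0' (no match yet)
Bit 3: prefix='00' -> emit 'g', reset
Bit 4: prefix='0' (no match yet)
Bit 5: prefix='01' -> emit 'o', reset
Bit 6: prefix='0' (no match yet)
Bit 7: prefix='01' -> emit 'o', reset
Bit 8: prefix='0' (no match yet)
Bit 9: prefix='01' -> emit 'o', reset
Bit 10: prefix='1' -> emit 'n', reset
Bit 11: prefix='0' (no match yet)
Bit 12: prefix='01' -> emit 'o', reset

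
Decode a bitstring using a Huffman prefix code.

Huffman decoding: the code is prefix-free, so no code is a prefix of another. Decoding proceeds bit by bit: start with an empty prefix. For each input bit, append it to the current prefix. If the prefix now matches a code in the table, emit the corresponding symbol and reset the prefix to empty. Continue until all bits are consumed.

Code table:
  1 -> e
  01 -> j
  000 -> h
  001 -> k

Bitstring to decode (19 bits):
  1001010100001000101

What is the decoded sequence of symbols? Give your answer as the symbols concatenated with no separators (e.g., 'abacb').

Answer: ekjjhjhej

Derivation:
Bit 0: prefix='1' -> emit 'e', reset
Bit 1: prefix='0' (no match yet)
Bit 2: prefix='00' (no match yet)
Bit 3: prefix='001' -> emit 'k', reset
Bit 4: prefix='0' (no match yet)
Bit 5: prefix='01' -> emit 'j', reset
Bit 6: prefix='0' (no match yet)
Bit 7: prefix='01' -> emit 'j', reset
Bit 8: prefix='0' (no match yet)
Bit 9: prefix='00' (no match yet)
Bit 10: prefix='000' -> emit 'h', reset
Bit 11: prefix='0' (no match yet)
Bit 12: prefix='01' -> emit 'j', reset
Bit 13: prefix='0' (no match yet)
Bit 14: prefix='00' (no match yet)
Bit 15: prefix='000' -> emit 'h', reset
Bit 16: prefix='1' -> emit 'e', reset
Bit 17: prefix='0' (no match yet)
Bit 18: prefix='01' -> emit 'j', reset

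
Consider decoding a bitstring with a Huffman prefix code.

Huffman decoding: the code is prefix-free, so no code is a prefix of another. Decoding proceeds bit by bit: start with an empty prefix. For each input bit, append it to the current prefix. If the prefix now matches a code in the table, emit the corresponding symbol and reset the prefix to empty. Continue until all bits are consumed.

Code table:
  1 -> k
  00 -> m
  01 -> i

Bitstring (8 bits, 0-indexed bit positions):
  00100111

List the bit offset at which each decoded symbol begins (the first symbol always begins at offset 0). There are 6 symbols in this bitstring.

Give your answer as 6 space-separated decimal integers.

Answer: 0 2 3 5 6 7

Derivation:
Bit 0: prefix='0' (no match yet)
Bit 1: prefix='00' -> emit 'm', reset
Bit 2: prefix='1' -> emit 'k', reset
Bit 3: prefix='0' (no match yet)
Bit 4: prefix='00' -> emit 'm', reset
Bit 5: prefix='1' -> emit 'k', reset
Bit 6: prefix='1' -> emit 'k', reset
Bit 7: prefix='1' -> emit 'k', reset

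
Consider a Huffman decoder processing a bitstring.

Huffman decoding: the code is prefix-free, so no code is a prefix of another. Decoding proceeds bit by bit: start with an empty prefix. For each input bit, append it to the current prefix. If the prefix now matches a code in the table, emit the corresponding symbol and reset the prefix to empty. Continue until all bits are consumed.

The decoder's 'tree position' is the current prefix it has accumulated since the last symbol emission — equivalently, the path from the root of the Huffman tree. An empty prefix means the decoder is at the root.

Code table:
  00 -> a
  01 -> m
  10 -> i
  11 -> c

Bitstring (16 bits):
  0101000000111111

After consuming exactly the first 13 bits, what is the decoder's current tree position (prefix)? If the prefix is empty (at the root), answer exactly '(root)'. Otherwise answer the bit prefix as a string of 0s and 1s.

Answer: 1

Derivation:
Bit 0: prefix='0' (no match yet)
Bit 1: prefix='01' -> emit 'm', reset
Bit 2: prefix='0' (no match yet)
Bit 3: prefix='01' -> emit 'm', reset
Bit 4: prefix='0' (no match yet)
Bit 5: prefix='00' -> emit 'a', reset
Bit 6: prefix='0' (no match yet)
Bit 7: prefix='00' -> emit 'a', reset
Bit 8: prefix='0' (no match yet)
Bit 9: prefix='00' -> emit 'a', reset
Bit 10: prefix='1' (no match yet)
Bit 11: prefix='11' -> emit 'c', reset
Bit 12: prefix='1' (no match yet)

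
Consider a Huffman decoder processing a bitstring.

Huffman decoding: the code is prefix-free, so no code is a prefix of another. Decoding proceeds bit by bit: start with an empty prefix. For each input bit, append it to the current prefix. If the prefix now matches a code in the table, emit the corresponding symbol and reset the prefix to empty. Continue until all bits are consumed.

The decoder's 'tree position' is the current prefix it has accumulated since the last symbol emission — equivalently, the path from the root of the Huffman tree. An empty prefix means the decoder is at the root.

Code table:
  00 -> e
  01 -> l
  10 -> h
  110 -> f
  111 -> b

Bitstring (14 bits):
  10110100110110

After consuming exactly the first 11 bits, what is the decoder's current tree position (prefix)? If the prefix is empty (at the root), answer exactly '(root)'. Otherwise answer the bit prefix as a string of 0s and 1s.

Bit 0: prefix='1' (no match yet)
Bit 1: prefix='10' -> emit 'h', reset
Bit 2: prefix='1' (no match yet)
Bit 3: prefix='11' (no match yet)
Bit 4: prefix='110' -> emit 'f', reset
Bit 5: prefix='1' (no match yet)
Bit 6: prefix='10' -> emit 'h', reset
Bit 7: prefix='0' (no match yet)
Bit 8: prefix='01' -> emit 'l', reset
Bit 9: prefix='1' (no match yet)
Bit 10: prefix='10' -> emit 'h', reset

Answer: (root)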